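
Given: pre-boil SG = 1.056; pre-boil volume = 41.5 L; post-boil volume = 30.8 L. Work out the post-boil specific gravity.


SG_post = 1 + (SG_pre − 1)·V_pre/V_post
pts_pre = (1.056 − 1)·1000 = 56.0000
pts_post = 56.0000·41.5/30.8 = 75.4545
SG_post = 1 + 75.4545/1000

1.0755


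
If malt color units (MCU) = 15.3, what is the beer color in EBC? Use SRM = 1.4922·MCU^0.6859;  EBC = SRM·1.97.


SRM = 1.4922·15.3^0.6859 = 9.6919
EBC = 9.6919·1.97

19.0930 EBC


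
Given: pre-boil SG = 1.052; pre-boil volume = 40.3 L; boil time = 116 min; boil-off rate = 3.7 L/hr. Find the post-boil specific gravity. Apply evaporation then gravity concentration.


V_post = V_pre − rate·(t/60);  SG_post = 1 + (SG_pre−1)·V_pre/V_post
V_post = 40.3 − 3.7·(116/60) = 33.1467
SG_post = 1 + (1.052 − 1)·40.3/33.1467

1.0632


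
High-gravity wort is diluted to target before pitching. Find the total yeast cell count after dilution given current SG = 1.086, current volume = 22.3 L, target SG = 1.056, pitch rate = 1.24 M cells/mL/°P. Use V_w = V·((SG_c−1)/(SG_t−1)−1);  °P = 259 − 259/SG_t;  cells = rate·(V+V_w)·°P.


V_w = 22.3·((1.086−1)/(1.056−1)−1) = 11.9464
V_final = 22.3 + 11.9464 = 34.2464
°P = 259 − 259/1.056 = 13.7348
cells = 1.24·34.2464·13.7348

583.2582 billion cells


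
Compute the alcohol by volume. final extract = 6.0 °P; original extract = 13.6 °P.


SG = 259/(259 − P);  ABV = (OG − FG)·131.25
OG = 259/(259 − 13.6) = 1.0554
FG = 259/(259 − 6.0) = 1.0237
ABV = (1.0554 − 1.0237)·131.25

4.1612 % ABV


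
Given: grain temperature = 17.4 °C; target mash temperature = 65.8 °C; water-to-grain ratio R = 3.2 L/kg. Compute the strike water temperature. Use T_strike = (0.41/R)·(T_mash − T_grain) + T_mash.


T_strike = (0.41/3.2)·(65.8 − 17.4) + 65.8

72.0012 °C


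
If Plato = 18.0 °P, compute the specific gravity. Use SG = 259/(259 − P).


SG = 259/(259 − 18.0)

1.0747


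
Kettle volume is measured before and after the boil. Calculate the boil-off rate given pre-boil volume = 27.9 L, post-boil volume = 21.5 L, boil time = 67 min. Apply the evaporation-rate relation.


rate = (V_pre − V_post) / (t_min/60)
rate = (27.9 − 21.5) / (67/60)

5.7313 L/hr


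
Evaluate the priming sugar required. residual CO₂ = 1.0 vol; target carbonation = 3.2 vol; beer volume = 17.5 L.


sugar = (target − residual)·4.0·V
sugar = (3.2 − 1.0)·4.0·17.5

154.0000 g


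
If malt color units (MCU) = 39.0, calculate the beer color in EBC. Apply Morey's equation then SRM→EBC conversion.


SRM = 1.4922·MCU^0.6859;  EBC = SRM·1.97
SRM = 1.4922·39.0^0.6859 = 18.4136
EBC = 18.4136·1.97

36.2748 EBC


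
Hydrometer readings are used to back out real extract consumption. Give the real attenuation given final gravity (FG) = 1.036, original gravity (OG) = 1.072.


AA = (OG−FG)/(OG−1)·100;  RA = AA·0.8192
AA = (1.072 − 1.036)/(1.072 − 1)·100 = 50.0000
RA = 50.0000·0.8192

40.9600 %


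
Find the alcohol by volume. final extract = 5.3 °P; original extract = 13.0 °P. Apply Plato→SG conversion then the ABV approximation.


SG = 259/(259 − P);  ABV = (OG − FG)·131.25
OG = 259/(259 − 13.0) = 1.0528
FG = 259/(259 − 5.3) = 1.0209
ABV = (1.0528 − 1.0209)·131.25

4.1941 % ABV


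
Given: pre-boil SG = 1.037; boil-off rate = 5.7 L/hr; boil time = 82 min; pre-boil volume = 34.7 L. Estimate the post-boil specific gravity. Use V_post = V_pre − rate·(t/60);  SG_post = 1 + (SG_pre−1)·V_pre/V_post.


V_post = 34.7 − 5.7·(82/60) = 26.9100
SG_post = 1 + (1.037 − 1)·34.7/26.9100

1.0477


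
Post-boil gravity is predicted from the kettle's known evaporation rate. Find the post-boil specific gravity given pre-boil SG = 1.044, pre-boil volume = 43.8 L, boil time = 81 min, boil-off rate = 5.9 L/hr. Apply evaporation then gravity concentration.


V_post = V_pre − rate·(t/60);  SG_post = 1 + (SG_pre−1)·V_pre/V_post
V_post = 43.8 − 5.9·(81/60) = 35.8350
SG_post = 1 + (1.044 − 1)·43.8/35.8350

1.0538


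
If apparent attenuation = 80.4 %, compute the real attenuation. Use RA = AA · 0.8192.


RA = 80.4 · 0.8192

65.8637 %


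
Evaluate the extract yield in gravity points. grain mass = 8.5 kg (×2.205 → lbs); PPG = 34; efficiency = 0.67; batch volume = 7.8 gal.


points = lbs × PPG × eff / vol
lbs = 8.5 × 2.205 = 18.7425
points = 18.7425 × 34 × 0.67 / 7.8

54.7377 points


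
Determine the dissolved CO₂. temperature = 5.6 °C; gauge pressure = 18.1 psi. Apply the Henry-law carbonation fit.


vols = (P + 14.695)·(0.01821 + 0.09011·e^(−0.04·T))
vols = (18.1 + 14.695)·(0.01821 + 0.09011·e^(−0.04·5.6))

2.9593 volumes


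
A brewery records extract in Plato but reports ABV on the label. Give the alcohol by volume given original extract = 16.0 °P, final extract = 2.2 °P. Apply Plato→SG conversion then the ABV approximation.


SG = 259/(259 − P);  ABV = (OG − FG)·131.25
OG = 259/(259 − 16.0) = 1.0658
FG = 259/(259 − 2.2) = 1.0086
ABV = (1.0658 − 1.0086)·131.25

7.5176 % ABV


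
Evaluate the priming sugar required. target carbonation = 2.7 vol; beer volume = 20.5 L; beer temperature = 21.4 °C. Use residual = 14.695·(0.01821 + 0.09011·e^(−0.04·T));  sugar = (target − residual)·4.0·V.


residual = 14.695·(0.01821 + 0.09011·e^(−0.04·21.4)) = 0.8302
sugar = (2.7 − 0.8302)·4.0·20.5

153.3253 g


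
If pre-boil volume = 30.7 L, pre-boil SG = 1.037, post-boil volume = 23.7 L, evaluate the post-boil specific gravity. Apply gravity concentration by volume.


SG_post = 1 + (SG_pre − 1)·V_pre/V_post
pts_pre = (1.037 − 1)·1000 = 37.0000
pts_post = 37.0000·30.7/23.7 = 47.9283
SG_post = 1 + 47.9283/1000

1.0479


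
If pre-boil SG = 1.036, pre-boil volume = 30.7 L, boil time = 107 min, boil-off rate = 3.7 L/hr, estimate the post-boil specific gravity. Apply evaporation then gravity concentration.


V_post = V_pre − rate·(t/60);  SG_post = 1 + (SG_pre−1)·V_pre/V_post
V_post = 30.7 − 3.7·(107/60) = 24.1017
SG_post = 1 + (1.036 − 1)·30.7/24.1017

1.0459


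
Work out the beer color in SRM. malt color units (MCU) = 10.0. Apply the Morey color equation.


SRM = 1.4922 · MCU^0.6859
SRM = 1.4922 · 10.0^0.6859

7.2398 SRM


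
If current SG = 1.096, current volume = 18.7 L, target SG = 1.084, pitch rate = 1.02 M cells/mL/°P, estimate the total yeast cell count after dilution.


V_w = V·((SG_c−1)/(SG_t−1)−1);  °P = 259 − 259/SG_t;  cells = rate·(V+V_w)·°P
V_w = 18.7·((1.096−1)/(1.084−1)−1) = 2.6714
V_final = 18.7 + 2.6714 = 21.3714
°P = 259 − 259/1.084 = 20.0701
cells = 1.02·21.3714·20.0701

437.5055 billion cells


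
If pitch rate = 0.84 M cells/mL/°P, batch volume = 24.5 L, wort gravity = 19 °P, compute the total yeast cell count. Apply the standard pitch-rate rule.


cells (billions) = rate · V_L · °P
cells = 0.84 · 24.5 · 19

391.0200 billion cells


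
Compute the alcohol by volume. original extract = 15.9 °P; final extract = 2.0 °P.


SG = 259/(259 − P);  ABV = (OG − FG)·131.25
OG = 259/(259 − 15.9) = 1.0654
FG = 259/(259 − 2.0) = 1.0078
ABV = (1.0654 − 1.0078)·131.25

7.5630 % ABV


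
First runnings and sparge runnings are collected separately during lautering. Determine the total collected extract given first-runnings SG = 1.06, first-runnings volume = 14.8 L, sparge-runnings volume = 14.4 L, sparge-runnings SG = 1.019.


total = Σ (SG_i − 1)·1000·V_i
first = (1.06 − 1)·1000·14.8 = 888.0000
sparge = (1.019 − 1)·1000·14.4 = 273.6000
total = 888.0000 + 273.6000

1161.6000 gravity·L


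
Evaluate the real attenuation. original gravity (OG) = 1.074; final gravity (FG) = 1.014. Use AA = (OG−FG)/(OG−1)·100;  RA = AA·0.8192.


AA = (1.074 − 1.014)/(1.074 − 1)·100 = 81.0811
RA = 81.0811·0.8192

66.4216 %


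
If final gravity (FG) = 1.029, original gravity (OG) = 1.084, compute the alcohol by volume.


ABV = (OG − FG) · 131.25
ABV = (1.084 − 1.029) · 131.25

7.2188 % ABV


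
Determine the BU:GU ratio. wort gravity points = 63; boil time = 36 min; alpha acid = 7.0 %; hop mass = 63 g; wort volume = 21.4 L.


U = 1.65·0.000125^(GP/1000)·(1−e^(−0.04t))/4.15;  IBU = (α/100)·m·U·1000/V;  BU:GU = IBU/GP
U = 1.65·0.000125^(63/1000)·(1−e^(−0.04·36))/4.15 = 0.1722
IBU = (7.0/100)·63·0.1722·1000/21.4 = 35.4921
BU:GU = 35.4921/63

0.5634


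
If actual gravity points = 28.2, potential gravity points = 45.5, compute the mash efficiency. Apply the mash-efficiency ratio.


efficiency = actual / potential × 100
efficiency = 28.2 / 45.5 × 100

61.9780 %


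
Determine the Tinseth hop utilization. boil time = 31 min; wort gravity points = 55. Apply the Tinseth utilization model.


U = 1.65·0.000125^(GP/1000) · (1 − e^(−0.04·t))/4.15
bigness = 1.65·0.000125^(55/1000) = 1.0065
boil_factor = (1 − e^(−0.04·31))/4.15 = 0.1712
U = 1.0065 · 0.1712

0.1723


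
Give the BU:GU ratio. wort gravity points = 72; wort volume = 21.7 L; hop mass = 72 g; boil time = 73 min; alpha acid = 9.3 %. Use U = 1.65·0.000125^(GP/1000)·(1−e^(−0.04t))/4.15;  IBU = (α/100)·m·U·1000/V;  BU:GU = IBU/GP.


U = 1.65·0.000125^(72/1000)·(1−e^(−0.04·73))/4.15 = 0.1969
IBU = (9.3/100)·72·0.1969·1000/21.7 = 60.7702
BU:GU = 60.7702/72

0.8440


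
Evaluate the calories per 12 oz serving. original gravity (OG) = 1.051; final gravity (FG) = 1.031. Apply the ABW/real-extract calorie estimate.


ABW = (OG−FG)·131.25·0.79/FG;  °P = 259 − 259/SG (for OG→OE and FG→AE);  RE = 0.1808·OE + 0.8192·AE;  Cal = (6.9·ABW + 4·(RE−0.1))·FG·3.55
ABW = (1.051 − 1.031)·131.25·0.79/1.031 = 2.0114
OE = 259 − 259/1.051 = 12.5680 °P
AE = 259 − 259/1.031 = 7.7876 °P
RE = 0.1808·12.5680 + 0.8192·7.7876 = 8.6519 °P
Cal = (6.9·2.0114 + 4·(8.6519−0.1))·1.031·3.55

175.9979 kcal


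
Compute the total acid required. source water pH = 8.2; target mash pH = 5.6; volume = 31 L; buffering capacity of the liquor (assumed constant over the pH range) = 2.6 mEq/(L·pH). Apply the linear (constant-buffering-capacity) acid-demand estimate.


acid = buffering capacity · (pH_source − pH_target) · V
acid = 2.6 · (8.2 − 5.6) · 31

209.5600 mEq


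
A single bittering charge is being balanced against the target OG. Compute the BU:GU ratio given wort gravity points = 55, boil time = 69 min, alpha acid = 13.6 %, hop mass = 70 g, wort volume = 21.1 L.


U = 1.65·0.000125^(GP/1000)·(1−e^(−0.04t))/4.15;  IBU = (α/100)·m·U·1000/V;  BU:GU = IBU/GP
U = 1.65·0.000125^(55/1000)·(1−e^(−0.04·69))/4.15 = 0.2272
IBU = (13.6/100)·70·0.2272·1000/21.1 = 102.5002
BU:GU = 102.5002/55

1.8636


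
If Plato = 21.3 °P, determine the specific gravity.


SG = 259/(259 − P)
SG = 259/(259 − 21.3)

1.0896


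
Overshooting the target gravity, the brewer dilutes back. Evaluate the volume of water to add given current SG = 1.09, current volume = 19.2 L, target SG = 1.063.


V_water = V·((SG_curr − 1)/(SG_target − 1) − 1)
V_water = 19.2·((1.09 − 1)/(1.063 − 1) − 1)

8.2286 L


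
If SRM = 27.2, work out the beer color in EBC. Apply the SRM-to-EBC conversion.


EBC = SRM · 1.97
EBC = 27.2 · 1.97

53.5840 EBC


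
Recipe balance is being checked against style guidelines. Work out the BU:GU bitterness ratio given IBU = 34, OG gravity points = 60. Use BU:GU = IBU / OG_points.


BU:GU = 34 / 60

0.5667


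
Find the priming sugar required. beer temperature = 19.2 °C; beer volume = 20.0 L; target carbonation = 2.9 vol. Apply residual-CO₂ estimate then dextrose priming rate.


residual = 14.695·(0.01821 + 0.09011·e^(−0.04·T));  sugar = (target − residual)·4.0·V
residual = 14.695·(0.01821 + 0.09011·e^(−0.04·19.2)) = 0.8819
sugar = (2.9 − 0.8819)·4.0·20.0

161.4456 g


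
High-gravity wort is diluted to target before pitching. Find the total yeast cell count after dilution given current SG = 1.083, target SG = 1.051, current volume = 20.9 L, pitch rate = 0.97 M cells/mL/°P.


V_w = V·((SG_c−1)/(SG_t−1)−1);  °P = 259 − 259/SG_t;  cells = rate·(V+V_w)·°P
V_w = 20.9·((1.083−1)/(1.051−1)−1) = 13.1137
V_final = 20.9 + 13.1137 = 34.0137
°P = 259 − 259/1.051 = 12.5680
cells = 0.97·34.0137·12.5680

414.6610 billion cells


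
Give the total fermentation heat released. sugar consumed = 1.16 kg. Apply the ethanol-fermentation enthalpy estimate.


Q = m_sugar · 590 kJ/kg
Q = 1.16 · 590

684.4000 kJ


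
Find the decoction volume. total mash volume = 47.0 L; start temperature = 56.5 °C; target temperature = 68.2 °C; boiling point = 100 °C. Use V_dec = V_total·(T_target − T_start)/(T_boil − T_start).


V_dec = 47.0·(68.2 − 56.5)/(100 − 56.5)

12.6414 L


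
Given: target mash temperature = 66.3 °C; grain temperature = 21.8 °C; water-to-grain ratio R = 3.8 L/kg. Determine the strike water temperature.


T_strike = (0.41/R)·(T_mash − T_grain) + T_mash
T_strike = (0.41/3.8)·(66.3 − 21.8) + 66.3

71.1013 °C


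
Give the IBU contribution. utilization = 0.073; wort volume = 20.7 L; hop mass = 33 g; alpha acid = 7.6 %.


IBU = (α/100)·mass·U·1000 / V
IBU = (7.6/100)·33·0.073·1000 / 20.7

8.8446 IBU


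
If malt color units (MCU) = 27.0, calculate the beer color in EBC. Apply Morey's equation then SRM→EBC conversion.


SRM = 1.4922·MCU^0.6859;  EBC = SRM·1.97
SRM = 1.4922·27.0^0.6859 = 14.3087
EBC = 14.3087·1.97

28.1881 EBC


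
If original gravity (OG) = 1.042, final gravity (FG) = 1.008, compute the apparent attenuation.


AA = (OG − FG)/(OG − 1) · 100
AA = (1.042 − 1.008)/(1.042 − 1) · 100

80.9524 %


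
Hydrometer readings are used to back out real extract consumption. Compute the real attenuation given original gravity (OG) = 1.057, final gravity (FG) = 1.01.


AA = (OG−FG)/(OG−1)·100;  RA = AA·0.8192
AA = (1.057 − 1.01)/(1.057 − 1)·100 = 82.4561
RA = 82.4561·0.8192

67.5481 %


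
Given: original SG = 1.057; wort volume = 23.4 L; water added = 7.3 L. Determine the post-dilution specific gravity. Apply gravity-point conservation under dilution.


SG_new = 1 + (SG_old − 1)·V_old/(V_old + V_water)
pts = (1.057 − 1)·1000·23.4/(23.4 + 7.3) = 43.4463
SG_new = 1 + 43.4463/1000

1.0434


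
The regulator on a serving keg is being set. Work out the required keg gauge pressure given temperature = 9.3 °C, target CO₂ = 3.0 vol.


psi = vols/(0.01821 + 0.09011·e^(−0.04·T)) − 14.695
psi = 3.0/(0.01821 + 0.09011·e^(−0.04·9.3)) − 14.695

22.6520 psi


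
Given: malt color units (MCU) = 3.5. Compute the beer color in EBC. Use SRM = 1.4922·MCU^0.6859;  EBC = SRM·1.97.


SRM = 1.4922·3.5^0.6859 = 3.5237
EBC = 3.5237·1.97

6.9418 EBC


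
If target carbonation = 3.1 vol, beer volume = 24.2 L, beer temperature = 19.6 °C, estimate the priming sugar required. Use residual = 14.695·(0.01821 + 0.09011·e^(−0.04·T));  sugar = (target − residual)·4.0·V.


residual = 14.695·(0.01821 + 0.09011·e^(−0.04·19.6)) = 0.8722
sugar = (3.1 − 0.8722)·4.0·24.2

215.6531 g


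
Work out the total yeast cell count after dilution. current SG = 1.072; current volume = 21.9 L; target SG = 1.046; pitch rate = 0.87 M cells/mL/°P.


V_w = V·((SG_c−1)/(SG_t−1)−1);  °P = 259 − 259/SG_t;  cells = rate·(V+V_w)·°P
V_w = 21.9·((1.072−1)/(1.046−1)−1) = 12.3783
V_final = 21.9 + 12.3783 = 34.2783
°P = 259 − 259/1.046 = 11.3901
cells = 0.87·34.2783·11.3901

339.6753 billion cells


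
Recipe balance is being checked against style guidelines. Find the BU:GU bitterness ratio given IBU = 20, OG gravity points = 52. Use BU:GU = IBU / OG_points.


BU:GU = 20 / 52

0.3846


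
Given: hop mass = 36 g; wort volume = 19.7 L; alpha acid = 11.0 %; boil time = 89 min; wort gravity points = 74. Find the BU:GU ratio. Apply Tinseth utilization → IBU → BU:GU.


U = 1.65·0.000125^(GP/1000)·(1−e^(−0.04t))/4.15;  IBU = (α/100)·m·U·1000/V;  BU:GU = IBU/GP
U = 1.65·0.000125^(74/1000)·(1−e^(−0.04·89))/4.15 = 0.1986
IBU = (11.0/100)·36·0.1986·1000/19.7 = 39.9306
BU:GU = 39.9306/74

0.5396


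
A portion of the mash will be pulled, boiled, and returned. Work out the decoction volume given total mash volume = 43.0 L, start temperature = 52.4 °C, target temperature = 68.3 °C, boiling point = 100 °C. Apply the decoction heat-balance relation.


V_dec = V_total·(T_target − T_start)/(T_boil − T_start)
V_dec = 43.0·(68.3 − 52.4)/(100 − 52.4)

14.3634 L


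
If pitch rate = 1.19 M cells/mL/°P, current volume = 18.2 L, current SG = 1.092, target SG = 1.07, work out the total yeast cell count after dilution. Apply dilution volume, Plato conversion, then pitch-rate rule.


V_w = V·((SG_c−1)/(SG_t−1)−1);  °P = 259 − 259/SG_t;  cells = rate·(V+V_w)·°P
V_w = 18.2·((1.092−1)/(1.07−1)−1) = 5.7200
V_final = 18.2 + 5.7200 = 23.9200
°P = 259 − 259/1.07 = 16.9439
cells = 1.19·23.9200·16.9439

482.3054 billion cells


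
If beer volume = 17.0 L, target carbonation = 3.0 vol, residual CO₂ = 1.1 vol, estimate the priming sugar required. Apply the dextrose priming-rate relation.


sugar = (target − residual)·4.0·V
sugar = (3.0 − 1.1)·4.0·17.0

129.2000 g


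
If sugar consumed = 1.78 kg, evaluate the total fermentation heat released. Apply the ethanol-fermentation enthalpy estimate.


Q = m_sugar · 590 kJ/kg
Q = 1.78 · 590

1050.2000 kJ


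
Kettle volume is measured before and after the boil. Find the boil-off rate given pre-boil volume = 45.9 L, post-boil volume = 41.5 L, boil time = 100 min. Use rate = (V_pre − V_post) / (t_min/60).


rate = (45.9 − 41.5) / (100/60)

2.6400 L/hr


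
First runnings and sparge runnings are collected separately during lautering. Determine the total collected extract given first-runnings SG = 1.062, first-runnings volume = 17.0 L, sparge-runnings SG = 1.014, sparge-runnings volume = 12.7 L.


total = Σ (SG_i − 1)·1000·V_i
first = (1.062 − 1)·1000·17.0 = 1054.0000
sparge = (1.014 − 1)·1000·12.7 = 177.8000
total = 1054.0000 + 177.8000

1231.8000 gravity·L


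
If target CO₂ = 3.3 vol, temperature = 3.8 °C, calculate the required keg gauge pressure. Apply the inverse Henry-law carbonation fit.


psi = vols/(0.01821 + 0.09011·e^(−0.04·T)) − 14.695
psi = 3.3/(0.01821 + 0.09011·e^(−0.04·3.8)) − 14.695

19.8190 psi


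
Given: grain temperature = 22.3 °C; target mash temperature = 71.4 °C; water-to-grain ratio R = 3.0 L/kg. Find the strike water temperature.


T_strike = (0.41/R)·(T_mash − T_grain) + T_mash
T_strike = (0.41/3.0)·(71.4 − 22.3) + 71.4

78.1103 °C


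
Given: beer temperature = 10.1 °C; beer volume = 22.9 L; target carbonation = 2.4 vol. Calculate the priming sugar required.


residual = 14.695·(0.01821 + 0.09011·e^(−0.04·T));  sugar = (target − residual)·4.0·V
residual = 14.695·(0.01821 + 0.09011·e^(−0.04·10.1)) = 1.1517
sugar = (2.4 − 1.1517)·4.0·22.9

114.3472 g


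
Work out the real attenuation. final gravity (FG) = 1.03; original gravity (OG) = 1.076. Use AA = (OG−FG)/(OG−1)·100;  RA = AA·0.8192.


AA = (1.076 − 1.03)/(1.076 − 1)·100 = 60.5263
RA = 60.5263·0.8192

49.5832 %


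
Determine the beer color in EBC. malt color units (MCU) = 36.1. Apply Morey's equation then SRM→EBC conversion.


SRM = 1.4922·MCU^0.6859;  EBC = SRM·1.97
SRM = 1.4922·36.1^0.6859 = 17.4631
EBC = 17.4631·1.97

34.4023 EBC


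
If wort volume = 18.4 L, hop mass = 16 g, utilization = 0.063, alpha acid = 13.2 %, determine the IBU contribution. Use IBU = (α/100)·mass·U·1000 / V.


IBU = (13.2/100)·16·0.063·1000 / 18.4

7.2313 IBU


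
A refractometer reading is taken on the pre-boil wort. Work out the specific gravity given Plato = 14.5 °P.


SG = 259/(259 − P)
SG = 259/(259 − 14.5)

1.0593


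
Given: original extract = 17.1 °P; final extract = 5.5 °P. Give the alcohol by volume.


SG = 259/(259 − P);  ABV = (OG − FG)·131.25
OG = 259/(259 − 17.1) = 1.0707
FG = 259/(259 − 5.5) = 1.0217
ABV = (1.0707 − 1.0217)·131.25

6.4305 % ABV


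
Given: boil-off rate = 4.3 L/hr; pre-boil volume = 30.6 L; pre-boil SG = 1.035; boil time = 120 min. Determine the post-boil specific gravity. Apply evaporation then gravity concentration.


V_post = V_pre − rate·(t/60);  SG_post = 1 + (SG_pre−1)·V_pre/V_post
V_post = 30.6 − 4.3·(120/60) = 22.0000
SG_post = 1 + (1.035 − 1)·30.6/22.0000

1.0487


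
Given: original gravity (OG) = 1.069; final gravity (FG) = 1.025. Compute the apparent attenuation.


AA = (OG − FG)/(OG − 1) · 100
AA = (1.069 − 1.025)/(1.069 − 1) · 100

63.7681 %


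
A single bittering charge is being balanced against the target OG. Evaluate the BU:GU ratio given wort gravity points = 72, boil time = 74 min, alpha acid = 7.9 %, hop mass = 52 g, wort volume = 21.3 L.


U = 1.65·0.000125^(GP/1000)·(1−e^(−0.04t))/4.15;  IBU = (α/100)·m·U·1000/V;  BU:GU = IBU/GP
U = 1.65·0.000125^(72/1000)·(1−e^(−0.04·74))/4.15 = 0.1974
IBU = (7.9/100)·52·0.1974·1000/21.3 = 38.0676
BU:GU = 38.0676/72

0.5287


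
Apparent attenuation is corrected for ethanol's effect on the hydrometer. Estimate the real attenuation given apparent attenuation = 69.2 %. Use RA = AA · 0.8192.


RA = 69.2 · 0.8192

56.6886 %


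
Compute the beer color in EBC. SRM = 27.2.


EBC = SRM · 1.97
EBC = 27.2 · 1.97

53.5840 EBC


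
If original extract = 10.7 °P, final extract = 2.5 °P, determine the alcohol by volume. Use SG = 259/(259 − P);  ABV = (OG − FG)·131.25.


OG = 259/(259 − 10.7) = 1.0431
FG = 259/(259 − 2.5) = 1.0097
ABV = (1.0431 − 1.0097)·131.25

4.3767 % ABV


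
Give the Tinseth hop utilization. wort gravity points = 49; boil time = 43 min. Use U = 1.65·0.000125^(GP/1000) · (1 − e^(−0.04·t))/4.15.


bigness = 1.65·0.000125^(49/1000) = 1.0623
boil_factor = (1 − e^(−0.04·43))/4.15 = 0.1978
U = 1.0623 · 0.1978

0.2101


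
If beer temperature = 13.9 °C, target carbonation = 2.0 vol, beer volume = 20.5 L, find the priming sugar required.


residual = 14.695·(0.01821 + 0.09011·e^(−0.04·T));  sugar = (target − residual)·4.0·V
residual = 14.695·(0.01821 + 0.09011·e^(−0.04·13.9)) = 1.0270
sugar = (2.0 − 1.0270)·4.0·20.5

79.7857 g


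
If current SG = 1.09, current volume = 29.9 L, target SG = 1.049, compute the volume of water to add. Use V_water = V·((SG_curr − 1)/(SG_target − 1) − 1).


V_water = 29.9·((1.09 − 1)/(1.049 − 1) − 1)

25.0184 L


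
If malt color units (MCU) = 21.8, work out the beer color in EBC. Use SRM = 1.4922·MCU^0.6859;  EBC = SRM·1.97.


SRM = 1.4922·21.8^0.6859 = 12.3559
EBC = 12.3559·1.97

24.3411 EBC


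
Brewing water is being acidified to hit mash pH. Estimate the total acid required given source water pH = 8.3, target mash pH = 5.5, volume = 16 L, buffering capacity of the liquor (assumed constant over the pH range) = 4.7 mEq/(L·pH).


acid = buffering capacity · (pH_source − pH_target) · V
acid = 4.7 · (8.3 − 5.5) · 16

210.5600 mEq


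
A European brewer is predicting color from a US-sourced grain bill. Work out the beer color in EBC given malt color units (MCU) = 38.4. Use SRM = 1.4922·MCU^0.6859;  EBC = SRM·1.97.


SRM = 1.4922·38.4^0.6859 = 18.2188
EBC = 18.2188·1.97

35.8910 EBC


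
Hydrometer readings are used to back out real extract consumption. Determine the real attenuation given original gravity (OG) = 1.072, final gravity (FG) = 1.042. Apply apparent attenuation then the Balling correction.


AA = (OG−FG)/(OG−1)·100;  RA = AA·0.8192
AA = (1.072 − 1.042)/(1.072 − 1)·100 = 41.6667
RA = 41.6667·0.8192

34.1333 %


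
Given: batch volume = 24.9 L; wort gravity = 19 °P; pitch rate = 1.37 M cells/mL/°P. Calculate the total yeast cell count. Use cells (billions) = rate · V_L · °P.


cells = 1.37 · 24.9 · 19

648.1470 billion cells


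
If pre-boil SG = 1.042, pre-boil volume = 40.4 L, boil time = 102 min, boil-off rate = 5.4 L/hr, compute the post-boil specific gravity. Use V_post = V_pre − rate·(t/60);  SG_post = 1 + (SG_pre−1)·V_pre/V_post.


V_post = 40.4 − 5.4·(102/60) = 31.2200
SG_post = 1 + (1.042 − 1)·40.4/31.2200

1.0543


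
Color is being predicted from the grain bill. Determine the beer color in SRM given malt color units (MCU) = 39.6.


SRM = 1.4922 · MCU^0.6859
SRM = 1.4922 · 39.6^0.6859

18.6074 SRM


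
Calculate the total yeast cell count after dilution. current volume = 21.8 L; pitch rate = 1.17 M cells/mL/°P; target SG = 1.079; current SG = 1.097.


V_w = V·((SG_c−1)/(SG_t−1)−1);  °P = 259 − 259/SG_t;  cells = rate·(V+V_w)·°P
V_w = 21.8·((1.097−1)/(1.079−1)−1) = 4.9671
V_final = 21.8 + 4.9671 = 26.7671
°P = 259 − 259/1.079 = 18.9629
cells = 1.17·26.7671·18.9629

593.8714 billion cells


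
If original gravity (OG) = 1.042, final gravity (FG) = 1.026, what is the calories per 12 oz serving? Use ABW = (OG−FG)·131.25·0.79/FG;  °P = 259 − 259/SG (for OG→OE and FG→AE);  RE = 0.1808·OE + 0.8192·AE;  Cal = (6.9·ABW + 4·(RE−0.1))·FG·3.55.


ABW = (1.042 − 1.026)·131.25·0.79/1.026 = 1.6170
OE = 259 − 259/1.042 = 10.4395 °P
AE = 259 − 259/1.026 = 6.5634 °P
RE = 0.1808·10.4395 + 0.8192·6.5634 = 7.2642 °P
Cal = (6.9·1.6170 + 4·(7.2642−0.1))·1.026·3.55

145.0134 kcal


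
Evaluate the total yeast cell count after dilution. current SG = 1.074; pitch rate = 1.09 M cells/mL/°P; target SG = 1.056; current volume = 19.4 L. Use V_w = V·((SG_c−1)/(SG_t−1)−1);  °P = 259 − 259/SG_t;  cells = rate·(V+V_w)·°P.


V_w = 19.4·((1.074−1)/(1.056−1)−1) = 6.2357
V_final = 19.4 + 6.2357 = 25.6357
°P = 259 − 259/1.056 = 13.7348
cells = 1.09·25.6357·13.7348

383.7919 billion cells


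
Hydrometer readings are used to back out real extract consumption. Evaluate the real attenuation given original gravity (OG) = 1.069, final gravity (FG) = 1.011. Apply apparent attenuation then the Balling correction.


AA = (OG−FG)/(OG−1)·100;  RA = AA·0.8192
AA = (1.069 − 1.011)/(1.069 − 1)·100 = 84.0580
RA = 84.0580·0.8192

68.8603 %


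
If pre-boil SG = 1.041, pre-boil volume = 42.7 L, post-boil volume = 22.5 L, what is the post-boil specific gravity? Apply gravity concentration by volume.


SG_post = 1 + (SG_pre − 1)·V_pre/V_post
pts_pre = (1.041 − 1)·1000 = 41.0000
pts_post = 41.0000·42.7/22.5 = 77.8089
SG_post = 1 + 77.8089/1000

1.0778


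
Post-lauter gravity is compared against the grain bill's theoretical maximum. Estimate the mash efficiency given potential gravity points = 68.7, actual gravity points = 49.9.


efficiency = actual / potential × 100
efficiency = 49.9 / 68.7 × 100

72.6346 %


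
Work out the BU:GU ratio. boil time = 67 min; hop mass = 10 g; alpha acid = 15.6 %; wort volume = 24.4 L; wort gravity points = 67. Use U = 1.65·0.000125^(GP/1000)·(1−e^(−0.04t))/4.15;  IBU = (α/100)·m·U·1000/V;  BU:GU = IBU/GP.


U = 1.65·0.000125^(67/1000)·(1−e^(−0.04·67))/4.15 = 0.2028
IBU = (15.6/100)·10·0.2028·1000/24.4 = 12.9663
BU:GU = 12.9663/67

0.1935


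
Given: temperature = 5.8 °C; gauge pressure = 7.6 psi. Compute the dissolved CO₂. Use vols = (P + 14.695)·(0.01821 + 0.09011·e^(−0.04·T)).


vols = (7.6 + 14.695)·(0.01821 + 0.09011·e^(−0.04·5.8))

1.9990 volumes


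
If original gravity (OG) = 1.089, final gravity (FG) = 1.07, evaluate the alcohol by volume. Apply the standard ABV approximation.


ABV = (OG − FG) · 131.25
ABV = (1.089 − 1.07) · 131.25

2.4937 % ABV


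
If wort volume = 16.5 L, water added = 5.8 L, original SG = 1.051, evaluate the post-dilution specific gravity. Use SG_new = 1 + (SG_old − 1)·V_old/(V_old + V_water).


pts = (1.051 − 1)·1000·16.5/(16.5 + 5.8) = 37.7354
SG_new = 1 + 37.7354/1000

1.0377


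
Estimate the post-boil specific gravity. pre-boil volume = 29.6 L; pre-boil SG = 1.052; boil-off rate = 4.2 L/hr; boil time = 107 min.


V_post = V_pre − rate·(t/60);  SG_post = 1 + (SG_pre−1)·V_pre/V_post
V_post = 29.6 − 4.2·(107/60) = 22.1100
SG_post = 1 + (1.052 − 1)·29.6/22.1100

1.0696


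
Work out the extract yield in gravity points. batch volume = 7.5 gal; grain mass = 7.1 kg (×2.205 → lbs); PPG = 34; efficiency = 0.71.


points = lbs × PPG × eff / vol
lbs = 7.1 × 2.205 = 15.6555
points = 15.6555 × 34 × 0.71 / 7.5

50.3898 points


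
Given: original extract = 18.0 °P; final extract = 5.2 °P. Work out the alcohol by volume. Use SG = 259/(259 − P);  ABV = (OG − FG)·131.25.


OG = 259/(259 − 18.0) = 1.0747
FG = 259/(259 − 5.2) = 1.0205
ABV = (1.0747 − 1.0205)·131.25

7.1138 % ABV


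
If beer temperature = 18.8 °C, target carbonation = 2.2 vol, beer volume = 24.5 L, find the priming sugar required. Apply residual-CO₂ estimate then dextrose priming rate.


residual = 14.695·(0.01821 + 0.09011·e^(−0.04·T));  sugar = (target − residual)·4.0·V
residual = 14.695·(0.01821 + 0.09011·e^(−0.04·18.8)) = 0.8918
sugar = (2.2 − 0.8918)·4.0·24.5

128.1999 g


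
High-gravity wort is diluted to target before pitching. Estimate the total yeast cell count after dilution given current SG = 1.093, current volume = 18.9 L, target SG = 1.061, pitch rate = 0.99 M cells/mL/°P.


V_w = V·((SG_c−1)/(SG_t−1)−1);  °P = 259 − 259/SG_t;  cells = rate·(V+V_w)·°P
V_w = 18.9·((1.093−1)/(1.061−1)−1) = 9.9148
V_final = 18.9 + 9.9148 = 28.8148
°P = 259 − 259/1.061 = 14.8907
cells = 0.99·28.8148·14.8907

424.7803 billion cells


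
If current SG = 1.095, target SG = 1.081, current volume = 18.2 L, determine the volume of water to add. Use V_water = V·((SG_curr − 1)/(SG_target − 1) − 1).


V_water = 18.2·((1.095 − 1)/(1.081 − 1) − 1)

3.1457 L


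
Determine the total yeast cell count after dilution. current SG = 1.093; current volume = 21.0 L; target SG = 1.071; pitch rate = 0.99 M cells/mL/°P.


V_w = V·((SG_c−1)/(SG_t−1)−1);  °P = 259 − 259/SG_t;  cells = rate·(V+V_w)·°P
V_w = 21.0·((1.093−1)/(1.071−1)−1) = 6.5070
V_final = 21.0 + 6.5070 = 27.5070
°P = 259 − 259/1.071 = 17.1699
cells = 0.99·27.5070·17.1699

467.5712 billion cells


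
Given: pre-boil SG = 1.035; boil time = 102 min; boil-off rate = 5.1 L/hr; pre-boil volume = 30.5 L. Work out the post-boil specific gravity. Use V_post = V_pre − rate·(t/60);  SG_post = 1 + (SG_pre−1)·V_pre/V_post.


V_post = 30.5 − 5.1·(102/60) = 21.8300
SG_post = 1 + (1.035 − 1)·30.5/21.8300

1.0489


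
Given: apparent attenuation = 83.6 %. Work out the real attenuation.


RA = AA · 0.8192
RA = 83.6 · 0.8192

68.4851 %


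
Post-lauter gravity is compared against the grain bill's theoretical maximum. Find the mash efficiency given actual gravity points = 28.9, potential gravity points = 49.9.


efficiency = actual / potential × 100
efficiency = 28.9 / 49.9 × 100

57.9158 %


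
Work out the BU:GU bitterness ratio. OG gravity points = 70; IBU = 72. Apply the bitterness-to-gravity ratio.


BU:GU = IBU / OG_points
BU:GU = 72 / 70

1.0286


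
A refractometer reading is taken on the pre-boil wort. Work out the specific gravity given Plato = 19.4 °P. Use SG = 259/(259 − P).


SG = 259/(259 − 19.4)

1.0810


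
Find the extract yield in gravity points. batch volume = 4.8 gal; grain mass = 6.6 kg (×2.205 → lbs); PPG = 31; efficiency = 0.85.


points = lbs × PPG × eff / vol
lbs = 6.6 × 2.205 = 14.5530
points = 14.5530 × 31 × 0.85 / 4.8

79.8899 points


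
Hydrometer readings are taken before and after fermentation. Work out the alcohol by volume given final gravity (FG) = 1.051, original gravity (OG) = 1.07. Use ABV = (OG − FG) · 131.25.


ABV = (1.07 − 1.051) · 131.25

2.4938 % ABV


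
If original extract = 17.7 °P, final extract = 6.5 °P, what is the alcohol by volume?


SG = 259/(259 − P);  ABV = (OG − FG)·131.25
OG = 259/(259 − 17.7) = 1.0734
FG = 259/(259 − 6.5) = 1.0257
ABV = (1.0734 − 1.0257)·131.25

6.2488 % ABV


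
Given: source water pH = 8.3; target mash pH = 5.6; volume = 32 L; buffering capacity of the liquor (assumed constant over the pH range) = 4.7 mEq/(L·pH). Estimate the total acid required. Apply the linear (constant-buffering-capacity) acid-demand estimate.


acid = buffering capacity · (pH_source − pH_target) · V
acid = 4.7 · (8.3 − 5.6) · 32

406.0800 mEq


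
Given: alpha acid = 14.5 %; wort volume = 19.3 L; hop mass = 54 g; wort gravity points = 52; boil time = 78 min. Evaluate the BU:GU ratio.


U = 1.65·0.000125^(GP/1000)·(1−e^(−0.04t))/4.15;  IBU = (α/100)·m·U·1000/V;  BU:GU = IBU/GP
U = 1.65·0.000125^(52/1000)·(1−e^(−0.04·78))/4.15 = 0.2382
IBU = (14.5/100)·54·0.2382·1000/19.3 = 96.6198
BU:GU = 96.6198/52

1.8581


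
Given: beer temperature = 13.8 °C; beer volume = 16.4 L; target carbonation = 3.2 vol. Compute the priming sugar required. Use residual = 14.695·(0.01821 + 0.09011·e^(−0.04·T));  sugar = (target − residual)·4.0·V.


residual = 14.695·(0.01821 + 0.09011·e^(−0.04·13.8)) = 1.0300
sugar = (3.2 − 1.0300)·4.0·16.4

142.3489 g


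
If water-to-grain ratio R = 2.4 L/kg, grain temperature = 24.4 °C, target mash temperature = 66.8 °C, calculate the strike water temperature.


T_strike = (0.41/R)·(T_mash − T_grain) + T_mash
T_strike = (0.41/2.4)·(66.8 − 24.4) + 66.8

74.0433 °C


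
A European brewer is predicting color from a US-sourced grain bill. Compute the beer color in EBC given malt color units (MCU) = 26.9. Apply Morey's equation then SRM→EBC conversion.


SRM = 1.4922·MCU^0.6859;  EBC = SRM·1.97
SRM = 1.4922·26.9^0.6859 = 14.2723
EBC = 14.2723·1.97

28.1164 EBC


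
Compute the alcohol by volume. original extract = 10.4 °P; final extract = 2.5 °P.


SG = 259/(259 − P);  ABV = (OG − FG)·131.25
OG = 259/(259 − 10.4) = 1.0418
FG = 259/(259 − 2.5) = 1.0097
ABV = (1.0418 − 1.0097)·131.25

4.2115 % ABV


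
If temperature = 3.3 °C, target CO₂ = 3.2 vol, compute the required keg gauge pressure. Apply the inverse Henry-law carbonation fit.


psi = vols/(0.01821 + 0.09011·e^(−0.04·T)) − 14.695
psi = 3.2/(0.01821 + 0.09011·e^(−0.04·3.3)) − 14.695

18.2346 psi


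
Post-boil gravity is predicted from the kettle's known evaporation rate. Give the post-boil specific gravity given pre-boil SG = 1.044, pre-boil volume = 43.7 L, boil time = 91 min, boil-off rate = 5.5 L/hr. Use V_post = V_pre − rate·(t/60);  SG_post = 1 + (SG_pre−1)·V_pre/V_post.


V_post = 43.7 − 5.5·(91/60) = 35.3583
SG_post = 1 + (1.044 − 1)·43.7/35.3583

1.0544


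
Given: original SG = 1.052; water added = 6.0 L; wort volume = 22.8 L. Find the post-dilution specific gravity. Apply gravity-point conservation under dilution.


SG_new = 1 + (SG_old − 1)·V_old/(V_old + V_water)
pts = (1.052 − 1)·1000·22.8/(22.8 + 6.0) = 41.1667
SG_new = 1 + 41.1667/1000

1.0412


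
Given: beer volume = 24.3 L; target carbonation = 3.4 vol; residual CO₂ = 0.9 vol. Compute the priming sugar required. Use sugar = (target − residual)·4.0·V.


sugar = (3.4 − 0.9)·4.0·24.3

243.0000 g


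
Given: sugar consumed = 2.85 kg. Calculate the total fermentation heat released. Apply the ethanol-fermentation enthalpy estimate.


Q = m_sugar · 590 kJ/kg
Q = 2.85 · 590

1681.5000 kJ


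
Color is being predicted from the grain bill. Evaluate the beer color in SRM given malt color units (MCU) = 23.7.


SRM = 1.4922 · MCU^0.6859
SRM = 1.4922 · 23.7^0.6859

13.0848 SRM


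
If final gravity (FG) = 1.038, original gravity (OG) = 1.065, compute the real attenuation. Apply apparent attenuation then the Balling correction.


AA = (OG−FG)/(OG−1)·100;  RA = AA·0.8192
AA = (1.065 − 1.038)/(1.065 − 1)·100 = 41.5385
RA = 41.5385·0.8192

34.0283 %


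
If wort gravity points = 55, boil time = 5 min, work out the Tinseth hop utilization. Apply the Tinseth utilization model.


U = 1.65·0.000125^(GP/1000) · (1 − e^(−0.04·t))/4.15
bigness = 1.65·0.000125^(55/1000) = 1.0065
boil_factor = (1 − e^(−0.04·5))/4.15 = 0.0437
U = 1.0065 · 0.0437

0.0440


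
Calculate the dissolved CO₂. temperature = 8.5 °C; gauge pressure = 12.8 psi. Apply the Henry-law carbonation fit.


vols = (P + 14.695)·(0.01821 + 0.09011·e^(−0.04·T))
vols = (12.8 + 14.695)·(0.01821 + 0.09011·e^(−0.04·8.5))

2.2641 volumes


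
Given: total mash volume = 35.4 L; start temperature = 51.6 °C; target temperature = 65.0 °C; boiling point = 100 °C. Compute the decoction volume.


V_dec = V_total·(T_target − T_start)/(T_boil − T_start)
V_dec = 35.4·(65.0 − 51.6)/(100 − 51.6)

9.8008 L


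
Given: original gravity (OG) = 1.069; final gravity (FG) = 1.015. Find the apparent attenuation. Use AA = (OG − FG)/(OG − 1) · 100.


AA = (1.069 − 1.015)/(1.069 − 1) · 100

78.2609 %


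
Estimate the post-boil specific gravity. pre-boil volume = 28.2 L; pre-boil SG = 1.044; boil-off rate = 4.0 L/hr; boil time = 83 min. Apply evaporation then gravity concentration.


V_post = V_pre − rate·(t/60);  SG_post = 1 + (SG_pre−1)·V_pre/V_post
V_post = 28.2 − 4.0·(83/60) = 22.6667
SG_post = 1 + (1.044 − 1)·28.2/22.6667

1.0547


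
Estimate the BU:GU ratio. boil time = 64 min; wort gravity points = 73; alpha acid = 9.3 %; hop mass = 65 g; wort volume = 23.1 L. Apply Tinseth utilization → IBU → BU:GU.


U = 1.65·0.000125^(GP/1000)·(1−e^(−0.04t))/4.15;  IBU = (α/100)·m·U·1000/V;  BU:GU = IBU/GP
U = 1.65·0.000125^(73/1000)·(1−e^(−0.04·64))/4.15 = 0.1904
IBU = (9.3/100)·65·0.1904·1000/23.1 = 49.8142
BU:GU = 49.8142/73

0.6824


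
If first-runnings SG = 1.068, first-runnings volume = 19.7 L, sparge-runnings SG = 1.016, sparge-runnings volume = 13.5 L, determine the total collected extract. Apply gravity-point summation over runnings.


total = Σ (SG_i − 1)·1000·V_i
first = (1.068 − 1)·1000·19.7 = 1339.6000
sparge = (1.016 − 1)·1000·13.5 = 216.0000
total = 1339.6000 + 216.0000

1555.6000 gravity·L


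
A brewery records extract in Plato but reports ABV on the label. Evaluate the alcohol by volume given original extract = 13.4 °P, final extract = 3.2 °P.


SG = 259/(259 − P);  ABV = (OG − FG)·131.25
OG = 259/(259 − 13.4) = 1.0546
FG = 259/(259 − 3.2) = 1.0125
ABV = (1.0546 − 1.0125)·131.25

5.5191 % ABV


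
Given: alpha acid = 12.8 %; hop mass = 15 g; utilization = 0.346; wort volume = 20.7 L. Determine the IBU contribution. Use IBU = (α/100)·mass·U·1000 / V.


IBU = (12.8/100)·15·0.346·1000 / 20.7

32.0928 IBU


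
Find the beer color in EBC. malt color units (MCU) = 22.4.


SRM = 1.4922·MCU^0.6859;  EBC = SRM·1.97
SRM = 1.4922·22.4^0.6859 = 12.5882
EBC = 12.5882·1.97

24.7987 EBC


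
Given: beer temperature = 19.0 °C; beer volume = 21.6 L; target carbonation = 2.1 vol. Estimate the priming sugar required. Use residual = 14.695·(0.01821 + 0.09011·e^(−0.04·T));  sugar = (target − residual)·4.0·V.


residual = 14.695·(0.01821 + 0.09011·e^(−0.04·19.0)) = 0.8869
sugar = (2.1 − 0.8869)·4.0·21.6

104.8149 g


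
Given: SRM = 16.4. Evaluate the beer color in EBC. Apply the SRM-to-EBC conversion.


EBC = SRM · 1.97
EBC = 16.4 · 1.97

32.3080 EBC


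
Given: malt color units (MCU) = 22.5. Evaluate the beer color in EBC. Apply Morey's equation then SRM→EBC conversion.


SRM = 1.4922·MCU^0.6859;  EBC = SRM·1.97
SRM = 1.4922·22.5^0.6859 = 12.6267
EBC = 12.6267·1.97

24.8746 EBC
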